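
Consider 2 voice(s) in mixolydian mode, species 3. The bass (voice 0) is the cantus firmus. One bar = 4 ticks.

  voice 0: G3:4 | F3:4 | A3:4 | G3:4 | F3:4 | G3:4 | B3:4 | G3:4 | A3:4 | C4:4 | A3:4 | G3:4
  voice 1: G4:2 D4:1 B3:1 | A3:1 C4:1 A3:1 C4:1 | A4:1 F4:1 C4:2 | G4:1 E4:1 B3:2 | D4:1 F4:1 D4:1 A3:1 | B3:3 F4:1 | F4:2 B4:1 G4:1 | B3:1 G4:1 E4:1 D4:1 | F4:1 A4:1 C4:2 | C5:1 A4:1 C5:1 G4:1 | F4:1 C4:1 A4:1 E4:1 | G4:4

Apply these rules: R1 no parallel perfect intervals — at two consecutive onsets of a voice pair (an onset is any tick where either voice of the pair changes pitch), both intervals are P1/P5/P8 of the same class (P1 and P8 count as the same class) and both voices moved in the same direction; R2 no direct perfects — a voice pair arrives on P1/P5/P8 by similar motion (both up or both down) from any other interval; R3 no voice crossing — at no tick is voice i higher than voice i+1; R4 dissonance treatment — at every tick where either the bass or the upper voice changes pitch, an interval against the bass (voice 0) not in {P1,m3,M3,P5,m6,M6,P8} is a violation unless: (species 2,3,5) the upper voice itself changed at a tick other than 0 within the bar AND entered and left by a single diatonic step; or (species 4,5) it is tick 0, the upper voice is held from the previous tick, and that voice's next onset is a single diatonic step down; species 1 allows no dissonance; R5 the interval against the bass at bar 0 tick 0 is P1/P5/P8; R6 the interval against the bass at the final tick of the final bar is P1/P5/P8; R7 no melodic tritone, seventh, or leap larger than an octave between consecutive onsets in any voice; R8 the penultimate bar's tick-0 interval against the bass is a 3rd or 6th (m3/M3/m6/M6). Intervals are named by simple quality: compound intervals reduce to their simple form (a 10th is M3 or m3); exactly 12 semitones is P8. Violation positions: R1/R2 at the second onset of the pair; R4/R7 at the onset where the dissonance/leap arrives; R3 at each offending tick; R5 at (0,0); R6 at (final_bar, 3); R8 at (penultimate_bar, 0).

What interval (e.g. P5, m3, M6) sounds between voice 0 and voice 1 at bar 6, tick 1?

TT

voice 0=B3 voice 1=F4 -> TT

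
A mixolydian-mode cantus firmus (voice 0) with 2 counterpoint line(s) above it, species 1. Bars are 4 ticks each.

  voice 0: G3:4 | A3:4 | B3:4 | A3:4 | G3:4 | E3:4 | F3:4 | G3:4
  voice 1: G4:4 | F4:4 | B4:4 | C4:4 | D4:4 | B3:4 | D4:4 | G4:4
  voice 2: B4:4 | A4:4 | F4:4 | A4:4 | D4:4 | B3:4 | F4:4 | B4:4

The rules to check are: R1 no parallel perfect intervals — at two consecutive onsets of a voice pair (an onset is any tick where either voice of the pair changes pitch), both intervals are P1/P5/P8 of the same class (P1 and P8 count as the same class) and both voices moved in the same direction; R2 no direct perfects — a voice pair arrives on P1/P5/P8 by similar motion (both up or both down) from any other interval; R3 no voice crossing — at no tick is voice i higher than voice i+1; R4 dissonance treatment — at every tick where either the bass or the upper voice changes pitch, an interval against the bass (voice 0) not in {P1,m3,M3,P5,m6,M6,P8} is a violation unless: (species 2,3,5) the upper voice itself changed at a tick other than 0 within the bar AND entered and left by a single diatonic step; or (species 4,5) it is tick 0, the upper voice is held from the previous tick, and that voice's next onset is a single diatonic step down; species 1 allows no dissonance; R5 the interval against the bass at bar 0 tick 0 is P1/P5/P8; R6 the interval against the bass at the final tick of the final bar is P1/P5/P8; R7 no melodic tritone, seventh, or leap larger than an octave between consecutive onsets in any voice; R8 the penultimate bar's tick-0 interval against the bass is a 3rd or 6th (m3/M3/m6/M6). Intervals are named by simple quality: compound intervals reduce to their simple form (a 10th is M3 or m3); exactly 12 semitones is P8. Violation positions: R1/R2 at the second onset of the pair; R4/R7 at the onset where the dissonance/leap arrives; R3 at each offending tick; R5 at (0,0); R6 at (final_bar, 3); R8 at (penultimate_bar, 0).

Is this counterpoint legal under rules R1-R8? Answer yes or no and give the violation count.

No (19 violations)

bar 0: v0=G3 v1=G4 v2=B4 (M3)
bar 1: v0=A3 v1=F4 v2=A4 (P8)
bar 2: v0=B3 v1=B4 v2=F4 (TT)
bar 3: v0=A3 v1=C4 v2=A4 (P8)
bar 4: v0=G3 v1=D4 v2=D4 (P5)
bar 5: v0=E3 v1=B3 v2=B3 (P5)
bar 6: v0=F3 v1=D4 v2=F4 (P8)
bar 7: v0=G3 v1=G4 v2=B4 (M3)
  R5 @ bar0.0: opens on M3
  R2 @ bar2.0: A3/F4 m6 -> B3/B4 P8 similar
  R3 @ bar2.0: B4 above F4
  R4 @ bar2.0: B3/F4 TT untreated
  R7 @ bar2.0: F4->B4 leap 6st
  R3 @ bar2.1: B4 above F4
  R3 @ bar2.2: B4 above F4
  R3 @ bar2.3: B4 above F4
  R7 @ bar3.0: B4->C4 leap 11st
  R2 @ bar4.0: A3/A4 P8 -> G3/D4 P5 similar
  R1 @ bar5.0: G3/D4 P5 -> E3/B3 P5 similar
  R1 @ bar5.0: G3/D4 P5 -> E3/B3 P5 similar
  R1 @ bar5.0: D4/D4 P1 -> B3/B3 P1 similar
  R2 @ bar6.0: E3/B3 P5 -> F3/F4 P8 similar
  R7 @ bar6.0: B3->F4 leap 6st
  R8 @ bar6.0: penult P8 not 3rd/6th
  R2 @ bar7.0: F3/D4 M6 -> G3/G4 P8 similar
  R7 @ bar7.0: F4->B4 leap 6st
  R6 @ bar7.3: closes on M3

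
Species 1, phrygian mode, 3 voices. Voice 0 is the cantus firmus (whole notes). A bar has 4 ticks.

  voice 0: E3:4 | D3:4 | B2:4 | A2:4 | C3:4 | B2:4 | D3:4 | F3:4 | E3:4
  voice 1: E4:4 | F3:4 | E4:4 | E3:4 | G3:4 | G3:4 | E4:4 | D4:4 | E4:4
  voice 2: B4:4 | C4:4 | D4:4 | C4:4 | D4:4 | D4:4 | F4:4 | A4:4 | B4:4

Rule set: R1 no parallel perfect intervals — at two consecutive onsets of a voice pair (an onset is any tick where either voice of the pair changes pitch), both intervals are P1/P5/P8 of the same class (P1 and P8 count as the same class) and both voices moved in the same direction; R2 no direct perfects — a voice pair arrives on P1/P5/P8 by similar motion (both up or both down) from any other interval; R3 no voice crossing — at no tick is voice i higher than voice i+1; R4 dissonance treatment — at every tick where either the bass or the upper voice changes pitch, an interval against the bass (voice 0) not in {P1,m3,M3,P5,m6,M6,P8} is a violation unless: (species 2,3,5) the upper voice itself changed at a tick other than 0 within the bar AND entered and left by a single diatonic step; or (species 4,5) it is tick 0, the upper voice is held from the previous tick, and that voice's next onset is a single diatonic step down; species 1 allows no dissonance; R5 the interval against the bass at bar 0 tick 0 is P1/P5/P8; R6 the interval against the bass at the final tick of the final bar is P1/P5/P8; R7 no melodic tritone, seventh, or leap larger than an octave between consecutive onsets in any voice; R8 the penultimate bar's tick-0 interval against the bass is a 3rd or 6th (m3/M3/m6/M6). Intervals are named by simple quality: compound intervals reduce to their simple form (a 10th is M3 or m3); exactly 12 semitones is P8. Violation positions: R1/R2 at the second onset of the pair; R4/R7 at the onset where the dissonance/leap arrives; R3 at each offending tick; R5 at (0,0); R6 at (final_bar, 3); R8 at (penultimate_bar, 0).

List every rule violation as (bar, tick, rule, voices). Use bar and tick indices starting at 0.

(1, 0, R1, (1, 2))
(1, 0, R4, (0, 2))
(1, 0, R7, (1,))
(1, 0, R7, (2,))
(2, 0, R3, (1, 2))
(2, 0, R4, (0, 1))
(2, 0, R7, (1,))
(2, 1, R3, (1, 2))
(2, 2, R3, (1, 2))
(2, 3, R3, (1, 2))
(3, 0, R2, (0, 1))
(4, 0, R1, (0, 1))
(4, 0, R2, (1, 2))
(4, 0, R4, (0, 2))
(6, 0, R4, (0, 1))
(8, 0, R1, (1, 2))

bar 0: v0=E3 v1=E4 v2=B4 downbeat P5
bar 1: v0=D3 v1=F3 v2=C4 downbeat m7
bar 2: v0=B2 v1=E4 v2=D4 downbeat m3
bar 3: v0=A2 v1=E3 v2=C4 downbeat m3
bar 4: v0=C3 v1=G3 v2=D4 downbeat M2
bar 5: v0=B2 v1=G3 v2=D4 downbeat m3
bar 6: v0=D3 v1=E4 v2=F4 downbeat m3
bar 7: v0=F3 v1=D4 v2=A4 downbeat M3
bar 8: v0=E3 v1=E4 v2=B4 downbeat P5
  -> R1 @ bar 1 tick 0 v(1, 2): E4/B4 P5 -> F3/C4 P5 similar
  -> R4 @ bar 1 tick 0 v(0, 2): D3/C4 m7 untreated
  -> R7 @ bar 1 tick 0 v(1,): E4->F3 leap 11st
  -> R7 @ bar 1 tick 0 v(2,): B4->C4 leap 11st
  -> R3 @ bar 2 tick 0 v(1, 2): E4 above D4
  -> R4 @ bar 2 tick 0 v(0, 1): B2/E4 P4 untreated
  -> R7 @ bar 2 tick 0 v(1,): F3->E4 leap 11st
  -> R3 @ bar 2 tick 1 v(1, 2): E4 above D4
  -> R3 @ bar 2 tick 2 v(1, 2): E4 above D4
  -> R3 @ bar 2 tick 3 v(1, 2): E4 above D4
  -> R2 @ bar 3 tick 0 v(0, 1): B2/E4 P4 -> A2/E3 P5 similar
  -> R1 @ bar 4 tick 0 v(0, 1): A2/E3 P5 -> C3/G3 P5 similar
  -> R2 @ bar 4 tick 0 v(1, 2): E3/C4 m6 -> G3/D4 P5 similar
  -> R4 @ bar 4 tick 0 v(0, 2): C3/D4 M2 untreated
  -> R4 @ bar 6 tick 0 v(0, 1): D3/E4 M2 untreated
  -> R1 @ bar 8 tick 0 v(1, 2): D4/A4 P5 -> E4/B4 P5 similar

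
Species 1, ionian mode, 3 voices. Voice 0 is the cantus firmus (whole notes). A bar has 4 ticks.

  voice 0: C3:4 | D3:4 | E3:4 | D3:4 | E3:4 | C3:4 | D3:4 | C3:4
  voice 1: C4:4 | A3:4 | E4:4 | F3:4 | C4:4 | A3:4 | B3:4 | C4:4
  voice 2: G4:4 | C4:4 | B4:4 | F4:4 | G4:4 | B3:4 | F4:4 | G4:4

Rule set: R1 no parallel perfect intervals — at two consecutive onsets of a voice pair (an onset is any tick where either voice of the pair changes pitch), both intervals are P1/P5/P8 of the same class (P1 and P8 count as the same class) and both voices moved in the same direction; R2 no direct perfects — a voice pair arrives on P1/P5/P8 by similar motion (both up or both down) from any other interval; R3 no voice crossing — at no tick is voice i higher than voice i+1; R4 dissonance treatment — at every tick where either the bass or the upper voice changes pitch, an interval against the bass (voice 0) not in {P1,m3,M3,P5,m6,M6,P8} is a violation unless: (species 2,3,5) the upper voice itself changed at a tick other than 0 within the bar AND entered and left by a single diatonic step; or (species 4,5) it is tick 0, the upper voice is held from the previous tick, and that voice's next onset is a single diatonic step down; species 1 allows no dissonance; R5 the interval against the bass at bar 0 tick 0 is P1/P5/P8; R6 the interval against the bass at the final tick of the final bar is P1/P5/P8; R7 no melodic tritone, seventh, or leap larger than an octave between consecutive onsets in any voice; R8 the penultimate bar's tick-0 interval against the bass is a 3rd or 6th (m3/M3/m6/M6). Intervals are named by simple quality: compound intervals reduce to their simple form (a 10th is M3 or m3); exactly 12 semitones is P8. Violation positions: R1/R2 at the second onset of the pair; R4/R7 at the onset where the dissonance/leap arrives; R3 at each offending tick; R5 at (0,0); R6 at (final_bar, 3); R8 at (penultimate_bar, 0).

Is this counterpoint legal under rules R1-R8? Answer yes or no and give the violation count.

No (12 violations)

bar 0: v0=C3 v1=C4 v2=G4 (P5)
bar 1: v0=D3 v1=A3 v2=C4 (m7)
bar 2: v0=E3 v1=E4 v2=B4 (P5)
bar 3: v0=D3 v1=F3 v2=F4 (m3)
bar 4: v0=E3 v1=C4 v2=G4 (m3)
bar 5: v0=C3 v1=A3 v2=B3 (M7)
bar 6: v0=D3 v1=B3 v2=F4 (m3)
bar 7: v0=C3 v1=C4 v2=G4 (P5)
  R4 @ bar1.0: D3/C4 m7 untreated
  R2 @ bar2.0: D3/A3 P5 -> E3/E4 P8 similar
  R2 @ bar2.0: D3/C4 m7 -> E3/B4 P5 similar
  R2 @ bar2.0: A3/C4 m3 -> E4/B4 P5 similar
  R7 @ bar2.0: C4->B4 leap 11st
  R2 @ bar3.0: E4/B4 P5 -> F3/F4 P8 similar
  R7 @ bar3.0: E4->F3 leap 11st
  R7 @ bar3.0: B4->F4 leap 6st
  R2 @ bar4.0: F3/F4 P8 -> C4/G4 P5 similar
  R4 @ bar5.0: C3/B3 M7 untreated
  R7 @ bar6.0: B3->F4 leap 6st
  R2 @ bar7.0: B3/F4 TT -> C4/G4 P5 similar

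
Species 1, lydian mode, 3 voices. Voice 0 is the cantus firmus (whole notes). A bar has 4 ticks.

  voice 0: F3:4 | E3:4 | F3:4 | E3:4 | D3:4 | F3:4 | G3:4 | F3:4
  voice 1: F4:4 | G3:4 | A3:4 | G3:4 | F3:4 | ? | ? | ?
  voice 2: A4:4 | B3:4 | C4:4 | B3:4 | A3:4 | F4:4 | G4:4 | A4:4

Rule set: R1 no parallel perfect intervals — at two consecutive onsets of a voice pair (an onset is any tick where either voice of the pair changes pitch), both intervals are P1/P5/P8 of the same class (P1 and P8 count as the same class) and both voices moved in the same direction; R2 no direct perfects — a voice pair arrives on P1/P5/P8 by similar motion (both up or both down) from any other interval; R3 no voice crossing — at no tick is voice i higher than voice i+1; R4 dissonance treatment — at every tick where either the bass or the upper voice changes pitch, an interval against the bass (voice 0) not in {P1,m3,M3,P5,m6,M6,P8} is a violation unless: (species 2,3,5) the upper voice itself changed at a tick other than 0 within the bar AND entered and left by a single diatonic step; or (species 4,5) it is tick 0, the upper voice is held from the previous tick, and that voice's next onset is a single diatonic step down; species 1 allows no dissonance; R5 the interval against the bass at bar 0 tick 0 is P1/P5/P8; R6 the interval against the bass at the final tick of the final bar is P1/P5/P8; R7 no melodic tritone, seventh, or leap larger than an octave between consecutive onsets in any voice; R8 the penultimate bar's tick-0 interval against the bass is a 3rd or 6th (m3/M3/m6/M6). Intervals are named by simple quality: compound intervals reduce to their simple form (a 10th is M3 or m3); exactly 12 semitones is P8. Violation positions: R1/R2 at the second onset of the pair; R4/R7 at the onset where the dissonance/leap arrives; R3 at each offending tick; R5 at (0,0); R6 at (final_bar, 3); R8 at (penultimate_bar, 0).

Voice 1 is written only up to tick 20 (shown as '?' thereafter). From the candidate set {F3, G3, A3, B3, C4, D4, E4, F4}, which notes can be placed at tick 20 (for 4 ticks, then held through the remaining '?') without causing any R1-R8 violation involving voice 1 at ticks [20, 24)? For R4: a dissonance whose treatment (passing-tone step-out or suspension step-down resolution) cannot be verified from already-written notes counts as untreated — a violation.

F3: legal
G3: violates R4
A3: legal
B3: violates R4,R7
C4: violates R2
D4: legal
E4: violates R4,R7
F4: violates R2

{A3, D4, F3}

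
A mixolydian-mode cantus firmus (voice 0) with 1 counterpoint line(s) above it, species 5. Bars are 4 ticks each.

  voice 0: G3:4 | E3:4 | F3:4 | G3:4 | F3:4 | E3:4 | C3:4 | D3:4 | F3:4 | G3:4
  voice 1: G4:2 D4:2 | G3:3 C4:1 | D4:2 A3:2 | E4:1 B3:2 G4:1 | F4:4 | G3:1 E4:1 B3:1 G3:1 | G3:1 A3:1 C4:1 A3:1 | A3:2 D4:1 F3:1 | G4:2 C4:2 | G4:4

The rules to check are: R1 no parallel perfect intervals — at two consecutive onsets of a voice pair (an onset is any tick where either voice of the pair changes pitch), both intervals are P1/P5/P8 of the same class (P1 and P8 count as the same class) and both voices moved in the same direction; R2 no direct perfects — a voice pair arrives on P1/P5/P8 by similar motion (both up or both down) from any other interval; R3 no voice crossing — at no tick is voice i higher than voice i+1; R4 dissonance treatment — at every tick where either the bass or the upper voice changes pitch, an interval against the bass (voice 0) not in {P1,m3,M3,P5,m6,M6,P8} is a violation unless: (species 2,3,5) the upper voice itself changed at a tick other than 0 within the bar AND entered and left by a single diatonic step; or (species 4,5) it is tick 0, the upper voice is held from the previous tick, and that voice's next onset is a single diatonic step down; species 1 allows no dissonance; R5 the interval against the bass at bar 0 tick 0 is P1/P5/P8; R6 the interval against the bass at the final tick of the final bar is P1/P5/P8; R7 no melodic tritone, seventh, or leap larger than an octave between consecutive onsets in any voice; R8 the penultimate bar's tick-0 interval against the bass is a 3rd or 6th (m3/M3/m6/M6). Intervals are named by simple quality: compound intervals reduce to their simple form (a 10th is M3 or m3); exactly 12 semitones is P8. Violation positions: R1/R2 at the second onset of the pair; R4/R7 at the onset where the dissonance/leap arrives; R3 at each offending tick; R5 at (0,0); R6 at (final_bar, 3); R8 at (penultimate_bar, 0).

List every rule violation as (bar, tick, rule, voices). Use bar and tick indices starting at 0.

bar 0: v0=G3 v1=G4 downbeat P8
bar 1: v0=E3 v1=G3 downbeat m3
bar 2: v0=F3 v1=D4 downbeat M6
bar 3: v0=G3 v1=E4 downbeat M6
bar 4: v0=F3 v1=F4 downbeat P8
bar 5: v0=E3 v1=G3 downbeat m3
bar 6: v0=C3 v1=G3 downbeat P5
bar 7: v0=D3 v1=A3 downbeat P5
bar 8: v0=F3 v1=G4 downbeat M2
bar 9: v0=G3 v1=G4 downbeat P8
  -> R1 @ bar 4 tick 0 v(0, 1): G3/G4 P8 -> F3/F4 P8 similar
  -> R7 @ bar 5 tick 0 v(1,): F4->G3 leap 10st
  -> R4 @ bar 8 tick 0 v(0, 1): F3/G4 M2 untreated
  -> R7 @ bar 8 tick 0 v(1,): F3->G4 leap 14st
  -> R8 @ bar 8 tick 0 v(0, 1): penult M2 not 3rd/6th
  -> R2 @ bar 9 tick 0 v(0, 1): F3/C4 P5 -> G3/G4 P8 similar

(4, 0, R1, (0, 1))
(5, 0, R7, (1,))
(8, 0, R4, (0, 1))
(8, 0, R7, (1,))
(8, 0, R8, (0, 1))
(9, 0, R2, (0, 1))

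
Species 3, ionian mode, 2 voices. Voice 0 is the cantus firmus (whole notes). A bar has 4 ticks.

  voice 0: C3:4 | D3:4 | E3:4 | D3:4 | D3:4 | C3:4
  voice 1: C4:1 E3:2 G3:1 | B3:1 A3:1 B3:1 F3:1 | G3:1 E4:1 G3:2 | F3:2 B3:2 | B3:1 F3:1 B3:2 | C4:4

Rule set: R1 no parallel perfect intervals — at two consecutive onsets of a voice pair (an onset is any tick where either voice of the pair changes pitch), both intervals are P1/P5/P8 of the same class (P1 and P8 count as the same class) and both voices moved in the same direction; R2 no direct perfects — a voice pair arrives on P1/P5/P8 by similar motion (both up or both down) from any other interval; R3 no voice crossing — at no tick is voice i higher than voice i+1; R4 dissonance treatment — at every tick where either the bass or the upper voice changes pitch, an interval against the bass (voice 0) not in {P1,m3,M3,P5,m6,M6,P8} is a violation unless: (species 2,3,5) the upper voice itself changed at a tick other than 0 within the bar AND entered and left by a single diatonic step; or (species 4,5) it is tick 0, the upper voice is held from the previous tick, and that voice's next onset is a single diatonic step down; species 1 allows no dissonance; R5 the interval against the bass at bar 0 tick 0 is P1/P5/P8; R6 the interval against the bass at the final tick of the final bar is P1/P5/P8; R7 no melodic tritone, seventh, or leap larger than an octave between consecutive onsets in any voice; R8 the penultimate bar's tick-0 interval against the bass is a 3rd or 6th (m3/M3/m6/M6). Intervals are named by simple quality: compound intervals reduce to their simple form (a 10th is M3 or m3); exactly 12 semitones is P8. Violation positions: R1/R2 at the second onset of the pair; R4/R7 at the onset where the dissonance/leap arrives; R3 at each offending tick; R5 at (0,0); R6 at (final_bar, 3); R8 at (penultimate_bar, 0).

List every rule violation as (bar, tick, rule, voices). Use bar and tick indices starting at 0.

bar 0: v0=C3 v1=C4 downbeat P8
bar 1: v0=D3 v1=B3 downbeat M6
bar 2: v0=E3 v1=G3 downbeat m3
bar 3: v0=D3 v1=F3 downbeat m3
bar 4: v0=D3 v1=B3 downbeat M6
bar 5: v0=C3 v1=C4 downbeat P8
  -> R7 @ bar 1 tick 3 v(1,): B3->F3 leap 6st
  -> R7 @ bar 3 tick 2 v(1,): F3->B3 leap 6st
  -> R7 @ bar 4 tick 1 v(1,): B3->F3 leap 6st
  -> R7 @ bar 4 tick 2 v(1,): F3->B3 leap 6st

(1, 3, R7, (1,))
(3, 2, R7, (1,))
(4, 1, R7, (1,))
(4, 2, R7, (1,))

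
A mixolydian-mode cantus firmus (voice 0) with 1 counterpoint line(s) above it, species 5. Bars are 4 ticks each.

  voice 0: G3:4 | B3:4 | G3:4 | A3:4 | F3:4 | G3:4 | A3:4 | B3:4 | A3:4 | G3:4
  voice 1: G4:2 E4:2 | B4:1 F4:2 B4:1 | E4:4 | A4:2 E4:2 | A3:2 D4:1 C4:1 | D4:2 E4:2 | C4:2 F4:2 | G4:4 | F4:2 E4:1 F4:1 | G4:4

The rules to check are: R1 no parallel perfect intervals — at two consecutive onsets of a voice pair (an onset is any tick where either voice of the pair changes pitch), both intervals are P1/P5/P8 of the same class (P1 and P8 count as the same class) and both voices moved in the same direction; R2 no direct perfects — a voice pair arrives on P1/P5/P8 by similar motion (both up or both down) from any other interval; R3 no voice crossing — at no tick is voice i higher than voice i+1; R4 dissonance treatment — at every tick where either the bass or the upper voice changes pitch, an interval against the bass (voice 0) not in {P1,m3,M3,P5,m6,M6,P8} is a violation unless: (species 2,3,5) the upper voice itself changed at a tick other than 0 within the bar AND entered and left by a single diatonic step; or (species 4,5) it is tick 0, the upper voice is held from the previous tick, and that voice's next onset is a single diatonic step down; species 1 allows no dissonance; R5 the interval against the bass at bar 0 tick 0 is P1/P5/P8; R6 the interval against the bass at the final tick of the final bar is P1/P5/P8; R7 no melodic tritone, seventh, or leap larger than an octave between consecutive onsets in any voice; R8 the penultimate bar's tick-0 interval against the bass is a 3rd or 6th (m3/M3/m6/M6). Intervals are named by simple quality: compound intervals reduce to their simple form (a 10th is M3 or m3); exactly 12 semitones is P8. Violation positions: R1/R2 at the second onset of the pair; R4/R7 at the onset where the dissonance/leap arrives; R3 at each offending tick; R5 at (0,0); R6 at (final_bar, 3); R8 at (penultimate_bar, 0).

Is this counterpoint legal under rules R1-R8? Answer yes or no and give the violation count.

bar 0: v0=G3 v1=G4 (P8)
bar 1: v0=B3 v1=B4 (P8)
bar 2: v0=G3 v1=E4 (M6)
bar 3: v0=A3 v1=A4 (P8)
bar 4: v0=F3 v1=A3 (M3)
bar 5: v0=G3 v1=D4 (P5)
bar 6: v0=A3 v1=C4 (m3)
bar 7: v0=B3 v1=G4 (m6)
bar 8: v0=A3 v1=F4 (m6)
bar 9: v0=G3 v1=G4 (P8)
  R2 @ bar1.0: G3/E4 M6 -> B3/B4 P8 similar
  R4 @ bar1.1: B3/F4 TT untreated
  R7 @ bar1.1: B4->F4 leap 6st
  R7 @ bar1.3: F4->B4 leap 6st
  R2 @ bar3.0: G3/E4 M6 -> A3/A4 P8 similar
  R1 @ bar5.0: F3/C4 P5 -> G3/D4 P5 similar

No (6 violations)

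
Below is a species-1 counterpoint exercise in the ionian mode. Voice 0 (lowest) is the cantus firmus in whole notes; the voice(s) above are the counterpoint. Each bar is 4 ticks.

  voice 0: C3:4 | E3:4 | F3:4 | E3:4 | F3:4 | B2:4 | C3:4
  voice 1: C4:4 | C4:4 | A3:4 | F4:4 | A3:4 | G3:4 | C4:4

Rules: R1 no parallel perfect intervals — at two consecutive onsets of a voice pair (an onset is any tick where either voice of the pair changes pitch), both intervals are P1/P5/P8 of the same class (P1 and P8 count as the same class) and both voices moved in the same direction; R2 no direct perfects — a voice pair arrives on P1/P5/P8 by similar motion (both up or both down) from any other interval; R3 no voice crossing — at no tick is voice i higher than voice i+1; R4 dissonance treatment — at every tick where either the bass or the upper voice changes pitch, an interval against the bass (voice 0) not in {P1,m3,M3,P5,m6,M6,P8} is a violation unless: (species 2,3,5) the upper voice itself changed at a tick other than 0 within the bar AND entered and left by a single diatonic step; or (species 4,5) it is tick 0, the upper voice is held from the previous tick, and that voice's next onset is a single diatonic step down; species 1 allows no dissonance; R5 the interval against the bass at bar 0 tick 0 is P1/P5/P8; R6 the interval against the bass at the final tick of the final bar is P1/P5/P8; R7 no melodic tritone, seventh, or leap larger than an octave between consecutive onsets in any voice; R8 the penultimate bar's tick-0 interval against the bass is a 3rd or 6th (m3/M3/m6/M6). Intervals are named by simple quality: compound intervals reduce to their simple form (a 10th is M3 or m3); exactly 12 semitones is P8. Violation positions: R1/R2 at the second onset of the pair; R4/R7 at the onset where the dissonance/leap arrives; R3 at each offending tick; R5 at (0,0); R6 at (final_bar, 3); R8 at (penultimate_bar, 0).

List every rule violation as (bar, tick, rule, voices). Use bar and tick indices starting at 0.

bar 0: v0=C3 v1=C4 downbeat P8
bar 1: v0=E3 v1=C4 downbeat m6
bar 2: v0=F3 v1=A3 downbeat M3
bar 3: v0=E3 v1=F4 downbeat m2
bar 4: v0=F3 v1=A3 downbeat M3
bar 5: v0=B2 v1=G3 downbeat m6
bar 6: v0=C3 v1=C4 downbeat P8
  -> R4 @ bar 3 tick 0 v(0, 1): E3/F4 m2 untreated
  -> R7 @ bar 5 tick 0 v(0,): F3->B2 leap 6st
  -> R2 @ bar 6 tick 0 v(0, 1): B2/G3 m6 -> C3/C4 P8 similar

(3, 0, R4, (0, 1))
(5, 0, R7, (0,))
(6, 0, R2, (0, 1))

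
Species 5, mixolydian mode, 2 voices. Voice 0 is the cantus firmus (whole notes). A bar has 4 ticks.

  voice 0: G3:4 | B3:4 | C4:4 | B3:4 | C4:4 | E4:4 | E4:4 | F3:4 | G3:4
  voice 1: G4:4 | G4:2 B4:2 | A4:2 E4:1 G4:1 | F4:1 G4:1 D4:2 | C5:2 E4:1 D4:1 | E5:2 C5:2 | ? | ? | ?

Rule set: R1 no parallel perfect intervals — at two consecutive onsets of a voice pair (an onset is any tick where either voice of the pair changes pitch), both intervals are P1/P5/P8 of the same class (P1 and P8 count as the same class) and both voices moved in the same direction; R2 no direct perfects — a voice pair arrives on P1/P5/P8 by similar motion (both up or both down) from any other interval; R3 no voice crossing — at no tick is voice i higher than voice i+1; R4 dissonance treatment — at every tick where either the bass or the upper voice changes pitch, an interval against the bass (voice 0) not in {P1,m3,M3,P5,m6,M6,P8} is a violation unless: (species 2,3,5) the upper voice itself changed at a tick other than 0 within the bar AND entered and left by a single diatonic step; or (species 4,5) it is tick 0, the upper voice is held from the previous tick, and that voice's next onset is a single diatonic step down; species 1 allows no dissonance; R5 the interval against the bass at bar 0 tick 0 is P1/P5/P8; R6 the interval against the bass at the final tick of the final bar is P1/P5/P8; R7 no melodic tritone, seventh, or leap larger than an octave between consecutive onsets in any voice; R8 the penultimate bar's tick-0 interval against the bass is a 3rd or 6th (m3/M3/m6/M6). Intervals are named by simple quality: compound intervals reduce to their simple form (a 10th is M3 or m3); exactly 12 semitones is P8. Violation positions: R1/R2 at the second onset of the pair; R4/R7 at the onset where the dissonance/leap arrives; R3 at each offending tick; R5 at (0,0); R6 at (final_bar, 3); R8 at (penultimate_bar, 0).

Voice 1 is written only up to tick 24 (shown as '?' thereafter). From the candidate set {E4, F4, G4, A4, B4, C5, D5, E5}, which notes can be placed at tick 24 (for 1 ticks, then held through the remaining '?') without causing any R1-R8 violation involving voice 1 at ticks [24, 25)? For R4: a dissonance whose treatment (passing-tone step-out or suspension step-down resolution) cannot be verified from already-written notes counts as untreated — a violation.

E4: legal
F4: violates R4
G4: legal
A4: violates R4
B4: legal
C5: legal
D5: violates R4
E5: legal

{B4, C5, E4, E5, G4}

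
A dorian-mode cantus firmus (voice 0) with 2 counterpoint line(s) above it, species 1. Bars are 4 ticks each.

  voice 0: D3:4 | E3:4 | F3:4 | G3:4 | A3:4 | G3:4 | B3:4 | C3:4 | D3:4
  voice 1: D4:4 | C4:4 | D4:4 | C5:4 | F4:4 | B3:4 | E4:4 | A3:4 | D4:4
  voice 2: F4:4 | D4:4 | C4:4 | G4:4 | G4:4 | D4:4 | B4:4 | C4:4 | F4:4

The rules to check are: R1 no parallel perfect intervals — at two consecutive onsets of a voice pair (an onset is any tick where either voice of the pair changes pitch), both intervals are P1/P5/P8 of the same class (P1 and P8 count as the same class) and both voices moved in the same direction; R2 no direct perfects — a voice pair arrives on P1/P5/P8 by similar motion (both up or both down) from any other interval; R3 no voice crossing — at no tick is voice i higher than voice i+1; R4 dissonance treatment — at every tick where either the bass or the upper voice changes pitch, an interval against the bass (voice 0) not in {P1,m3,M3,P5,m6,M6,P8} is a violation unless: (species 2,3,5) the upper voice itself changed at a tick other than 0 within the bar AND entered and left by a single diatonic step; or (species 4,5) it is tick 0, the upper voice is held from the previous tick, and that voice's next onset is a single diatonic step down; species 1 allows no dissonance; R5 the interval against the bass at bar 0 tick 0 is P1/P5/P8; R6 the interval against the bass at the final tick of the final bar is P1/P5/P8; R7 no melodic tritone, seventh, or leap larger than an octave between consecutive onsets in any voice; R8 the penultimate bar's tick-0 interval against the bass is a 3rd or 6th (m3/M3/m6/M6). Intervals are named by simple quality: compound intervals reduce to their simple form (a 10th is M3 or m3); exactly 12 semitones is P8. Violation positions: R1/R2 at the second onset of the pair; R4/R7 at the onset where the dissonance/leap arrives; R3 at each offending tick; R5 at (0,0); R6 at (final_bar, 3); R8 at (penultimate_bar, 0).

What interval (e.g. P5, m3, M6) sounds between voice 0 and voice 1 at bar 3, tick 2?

P4

voice 0=G3 voice 1=C5 -> P4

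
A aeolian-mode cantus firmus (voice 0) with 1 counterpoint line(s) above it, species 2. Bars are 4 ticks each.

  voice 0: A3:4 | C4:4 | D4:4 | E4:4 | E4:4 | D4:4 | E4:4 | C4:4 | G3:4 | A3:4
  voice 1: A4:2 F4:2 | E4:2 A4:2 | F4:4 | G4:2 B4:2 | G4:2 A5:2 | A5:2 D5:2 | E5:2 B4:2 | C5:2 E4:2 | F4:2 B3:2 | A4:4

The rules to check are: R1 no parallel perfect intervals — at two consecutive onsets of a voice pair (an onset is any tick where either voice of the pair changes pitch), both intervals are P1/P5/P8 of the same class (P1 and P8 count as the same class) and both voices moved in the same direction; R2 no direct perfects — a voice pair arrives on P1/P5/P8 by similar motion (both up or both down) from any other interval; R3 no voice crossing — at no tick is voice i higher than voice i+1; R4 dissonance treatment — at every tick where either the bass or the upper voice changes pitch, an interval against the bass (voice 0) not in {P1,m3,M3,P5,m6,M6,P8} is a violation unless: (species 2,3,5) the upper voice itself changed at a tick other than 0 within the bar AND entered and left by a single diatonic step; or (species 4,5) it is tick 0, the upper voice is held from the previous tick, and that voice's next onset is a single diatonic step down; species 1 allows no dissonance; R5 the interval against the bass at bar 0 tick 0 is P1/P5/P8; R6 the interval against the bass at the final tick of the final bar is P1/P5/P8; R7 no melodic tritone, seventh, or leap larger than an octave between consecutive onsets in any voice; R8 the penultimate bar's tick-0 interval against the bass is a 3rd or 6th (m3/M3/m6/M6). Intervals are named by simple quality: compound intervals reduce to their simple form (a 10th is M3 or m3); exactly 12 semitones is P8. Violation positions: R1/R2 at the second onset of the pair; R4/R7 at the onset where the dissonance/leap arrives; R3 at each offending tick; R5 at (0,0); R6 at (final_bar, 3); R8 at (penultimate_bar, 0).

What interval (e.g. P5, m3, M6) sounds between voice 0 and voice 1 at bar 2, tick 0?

voice 0=D4 voice 1=F4 -> m3

m3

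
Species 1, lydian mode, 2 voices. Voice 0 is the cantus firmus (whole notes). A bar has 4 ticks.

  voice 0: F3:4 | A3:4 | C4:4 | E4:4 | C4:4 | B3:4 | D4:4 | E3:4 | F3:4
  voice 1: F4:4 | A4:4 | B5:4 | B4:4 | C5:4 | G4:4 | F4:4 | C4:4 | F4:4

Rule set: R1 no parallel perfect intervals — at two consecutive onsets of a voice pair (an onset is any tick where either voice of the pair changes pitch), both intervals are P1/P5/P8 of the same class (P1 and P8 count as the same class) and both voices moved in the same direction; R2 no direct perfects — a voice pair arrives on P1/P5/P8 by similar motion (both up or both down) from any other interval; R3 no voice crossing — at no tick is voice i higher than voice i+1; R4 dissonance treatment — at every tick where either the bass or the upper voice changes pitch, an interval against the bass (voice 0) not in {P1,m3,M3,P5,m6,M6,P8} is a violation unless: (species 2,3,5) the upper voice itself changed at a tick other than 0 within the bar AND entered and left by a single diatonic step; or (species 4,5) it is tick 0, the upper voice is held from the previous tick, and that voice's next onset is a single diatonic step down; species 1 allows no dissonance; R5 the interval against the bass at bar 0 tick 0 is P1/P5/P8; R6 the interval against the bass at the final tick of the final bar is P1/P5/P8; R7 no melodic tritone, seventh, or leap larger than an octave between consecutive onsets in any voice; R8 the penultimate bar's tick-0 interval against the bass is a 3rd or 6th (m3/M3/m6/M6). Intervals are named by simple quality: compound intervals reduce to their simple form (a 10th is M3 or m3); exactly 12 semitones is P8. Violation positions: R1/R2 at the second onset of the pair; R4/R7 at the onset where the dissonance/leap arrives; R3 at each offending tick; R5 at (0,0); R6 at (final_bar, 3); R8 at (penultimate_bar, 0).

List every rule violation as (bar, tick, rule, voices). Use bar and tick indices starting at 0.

(1, 0, R1, (0, 1))
(2, 0, R4, (0, 1))
(2, 0, R7, (1,))
(7, 0, R7, (0,))
(8, 0, R2, (0, 1))

bar 0: v0=F3 v1=F4 downbeat P8
bar 1: v0=A3 v1=A4 downbeat P8
bar 2: v0=C4 v1=B5 downbeat M7
bar 3: v0=E4 v1=B4 downbeat P5
bar 4: v0=C4 v1=C5 downbeat P8
bar 5: v0=B3 v1=G4 downbeat m6
bar 6: v0=D4 v1=F4 downbeat m3
bar 7: v0=E3 v1=C4 downbeat m6
bar 8: v0=F3 v1=F4 downbeat P8
  -> R1 @ bar 1 tick 0 v(0, 1): F3/F4 P8 -> A3/A4 P8 similar
  -> R4 @ bar 2 tick 0 v(0, 1): C4/B5 M7 untreated
  -> R7 @ bar 2 tick 0 v(1,): A4->B5 leap 14st
  -> R7 @ bar 7 tick 0 v(0,): D4->E3 leap 10st
  -> R2 @ bar 8 tick 0 v(0, 1): E3/C4 m6 -> F3/F4 P8 similar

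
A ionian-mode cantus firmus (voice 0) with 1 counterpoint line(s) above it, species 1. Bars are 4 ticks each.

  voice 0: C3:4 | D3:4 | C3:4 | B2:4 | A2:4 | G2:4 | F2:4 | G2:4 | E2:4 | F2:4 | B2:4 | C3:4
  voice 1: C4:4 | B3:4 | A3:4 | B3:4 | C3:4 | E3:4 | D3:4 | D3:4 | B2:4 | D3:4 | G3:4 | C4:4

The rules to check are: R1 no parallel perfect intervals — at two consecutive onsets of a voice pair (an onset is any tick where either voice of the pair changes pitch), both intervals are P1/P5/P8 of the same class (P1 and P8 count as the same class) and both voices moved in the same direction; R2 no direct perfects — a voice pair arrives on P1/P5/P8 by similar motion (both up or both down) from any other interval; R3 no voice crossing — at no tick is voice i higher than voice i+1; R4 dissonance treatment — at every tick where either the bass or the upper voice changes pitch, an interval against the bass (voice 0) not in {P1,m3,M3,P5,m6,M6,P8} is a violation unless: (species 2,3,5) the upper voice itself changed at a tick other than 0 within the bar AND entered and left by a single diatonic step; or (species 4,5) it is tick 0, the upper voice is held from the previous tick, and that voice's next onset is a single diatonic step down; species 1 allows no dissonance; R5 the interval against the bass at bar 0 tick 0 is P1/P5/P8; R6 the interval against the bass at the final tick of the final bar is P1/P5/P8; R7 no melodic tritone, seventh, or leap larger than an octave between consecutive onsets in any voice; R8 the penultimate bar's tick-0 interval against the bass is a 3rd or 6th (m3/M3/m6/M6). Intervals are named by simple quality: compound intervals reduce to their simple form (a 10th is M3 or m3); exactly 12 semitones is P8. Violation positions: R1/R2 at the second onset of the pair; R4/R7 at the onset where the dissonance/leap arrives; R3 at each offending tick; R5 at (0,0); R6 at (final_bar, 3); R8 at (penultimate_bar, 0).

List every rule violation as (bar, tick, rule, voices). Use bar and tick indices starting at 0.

bar 0: v0=C3 v1=C4 downbeat P8
bar 1: v0=D3 v1=B3 downbeat M6
bar 2: v0=C3 v1=A3 downbeat M6
bar 3: v0=B2 v1=B3 downbeat P8
bar 4: v0=A2 v1=C3 downbeat m3
bar 5: v0=G2 v1=E3 downbeat M6
bar 6: v0=F2 v1=D3 downbeat M6
bar 7: v0=G2 v1=D3 downbeat P5
bar 8: v0=E2 v1=B2 downbeat P5
bar 9: v0=F2 v1=D3 downbeat M6
bar 10: v0=B2 v1=G3 downbeat m6
bar 11: v0=C3 v1=C4 downbeat P8
  -> R7 @ bar 4 tick 0 v(1,): B3->C3 leap 11st
  -> R1 @ bar 8 tick 0 v(0, 1): G2/D3 P5 -> E2/B2 P5 similar
  -> R7 @ bar 10 tick 0 v(0,): F2->B2 leap 6st
  -> R2 @ bar 11 tick 0 v(0, 1): B2/G3 m6 -> C3/C4 P8 similar

(4, 0, R7, (1,))
(8, 0, R1, (0, 1))
(10, 0, R7, (0,))
(11, 0, R2, (0, 1))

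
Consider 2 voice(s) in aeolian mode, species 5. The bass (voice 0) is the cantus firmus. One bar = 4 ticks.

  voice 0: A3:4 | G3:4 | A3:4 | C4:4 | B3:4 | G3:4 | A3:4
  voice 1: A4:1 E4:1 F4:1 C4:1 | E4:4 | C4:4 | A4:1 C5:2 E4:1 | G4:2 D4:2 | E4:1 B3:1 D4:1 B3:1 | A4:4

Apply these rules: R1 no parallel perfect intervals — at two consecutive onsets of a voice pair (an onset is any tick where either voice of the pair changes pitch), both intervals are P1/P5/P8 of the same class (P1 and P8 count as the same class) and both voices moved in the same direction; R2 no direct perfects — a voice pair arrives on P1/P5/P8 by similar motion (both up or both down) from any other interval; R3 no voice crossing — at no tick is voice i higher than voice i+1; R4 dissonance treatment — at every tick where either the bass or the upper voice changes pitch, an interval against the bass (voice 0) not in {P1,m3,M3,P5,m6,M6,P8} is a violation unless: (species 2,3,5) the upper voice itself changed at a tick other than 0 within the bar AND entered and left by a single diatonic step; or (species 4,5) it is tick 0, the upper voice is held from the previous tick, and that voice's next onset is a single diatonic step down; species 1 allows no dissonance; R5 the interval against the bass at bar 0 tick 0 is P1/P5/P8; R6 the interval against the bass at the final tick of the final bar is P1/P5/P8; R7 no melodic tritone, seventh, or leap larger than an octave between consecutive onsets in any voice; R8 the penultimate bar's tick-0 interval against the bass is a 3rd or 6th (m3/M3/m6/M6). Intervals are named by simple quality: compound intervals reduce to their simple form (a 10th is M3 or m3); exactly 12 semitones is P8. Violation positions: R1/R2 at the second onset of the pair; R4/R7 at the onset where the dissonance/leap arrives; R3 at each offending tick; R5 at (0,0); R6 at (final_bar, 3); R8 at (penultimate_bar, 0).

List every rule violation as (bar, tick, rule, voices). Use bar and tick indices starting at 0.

bar 0: v0=A3 v1=A4 downbeat P8
bar 1: v0=G3 v1=E4 downbeat M6
bar 2: v0=A3 v1=C4 downbeat m3
bar 3: v0=C4 v1=A4 downbeat M6
bar 4: v0=B3 v1=G4 downbeat m6
bar 5: v0=G3 v1=E4 downbeat M6
bar 6: v0=A3 v1=A4 downbeat P8
  -> R2 @ bar 6 tick 0 v(0, 1): G3/B3 M3 -> A3/A4 P8 similar
  -> R7 @ bar 6 tick 0 v(1,): B3->A4 leap 10st

(6, 0, R2, (0, 1))
(6, 0, R7, (1,))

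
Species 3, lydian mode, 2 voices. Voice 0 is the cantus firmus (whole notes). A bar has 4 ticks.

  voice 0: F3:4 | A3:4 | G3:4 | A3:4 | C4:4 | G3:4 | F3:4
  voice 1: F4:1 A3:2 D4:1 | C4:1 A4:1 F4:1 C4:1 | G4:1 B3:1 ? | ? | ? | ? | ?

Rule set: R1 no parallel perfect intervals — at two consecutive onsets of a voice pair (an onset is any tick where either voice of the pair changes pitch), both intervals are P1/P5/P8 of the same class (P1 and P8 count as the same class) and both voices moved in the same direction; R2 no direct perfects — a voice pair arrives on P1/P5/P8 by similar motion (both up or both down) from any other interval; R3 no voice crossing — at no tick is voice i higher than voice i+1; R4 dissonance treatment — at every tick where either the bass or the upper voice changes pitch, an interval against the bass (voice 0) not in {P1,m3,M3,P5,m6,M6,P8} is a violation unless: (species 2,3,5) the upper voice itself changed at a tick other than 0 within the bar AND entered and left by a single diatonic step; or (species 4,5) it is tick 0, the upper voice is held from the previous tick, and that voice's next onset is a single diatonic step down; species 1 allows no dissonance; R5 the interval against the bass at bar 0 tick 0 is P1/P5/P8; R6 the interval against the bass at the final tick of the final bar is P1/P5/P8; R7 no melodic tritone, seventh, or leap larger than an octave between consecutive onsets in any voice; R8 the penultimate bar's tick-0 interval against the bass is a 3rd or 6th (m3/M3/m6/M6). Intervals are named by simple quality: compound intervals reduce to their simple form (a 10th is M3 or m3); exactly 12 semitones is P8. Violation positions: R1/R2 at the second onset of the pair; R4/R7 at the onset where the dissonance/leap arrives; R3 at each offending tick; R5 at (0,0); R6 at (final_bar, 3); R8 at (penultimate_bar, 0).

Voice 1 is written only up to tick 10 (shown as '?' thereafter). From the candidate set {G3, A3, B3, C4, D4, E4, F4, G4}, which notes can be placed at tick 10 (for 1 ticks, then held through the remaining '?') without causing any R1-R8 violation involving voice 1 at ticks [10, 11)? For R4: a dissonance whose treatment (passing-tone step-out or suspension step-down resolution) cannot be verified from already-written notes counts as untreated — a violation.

G3: legal
A3: violates R4
B3: legal
C4: violates R4
D4: legal
E4: legal
F4: violates R4,R7
G4: legal

{B3, D4, E4, G3, G4}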